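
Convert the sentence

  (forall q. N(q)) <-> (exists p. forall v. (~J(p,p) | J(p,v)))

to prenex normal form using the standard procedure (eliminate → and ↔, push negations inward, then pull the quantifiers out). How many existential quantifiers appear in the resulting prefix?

3

First replace A → B with ¬A ∨ B; A ↔ B as (¬A ∨ B) ∧ (¬B ∨ A).
  (~(forall q. N(q)) | (exists p. forall v. (~J(p,p) | J(p,v)))) & (~(exists p. forall v. (~J(p,p) | J(p,v))) | (forall q. N(q)))
Drive negations inward (¬∀x A ≡ ∃x ¬A, ¬∃x A ≡ ∀x ¬A, De Morgan for ∧/∨):
  ((exists q. ~N(q)) | (exists p. forall v. (~J(p,p) | J(p,v)))) & ((forall p. exists v. (J(p,p) & ~J(p,v))) | (forall q. N(q)))
Rename bound variables to avoid capture: p↦c, v↦t, q↦s.
  ((exists q. ~N(q)) | (exists p. forall v. (~J(p,p) | J(p,v)))) & ((forall c. exists t. (J(c,c) & ~J(c,t))) | (forall s. N(s)))
Pull the quantifiers to the front (each side's bound variable is not free in the other side):
  exists q. exists p. forall v. forall c. exists t. forall s. ((~N(q) | ~J(p,p) | J(p,v)) & (J(c,c) & ~J(c,t) | N(s)))
The prefix is exists q exists p forall v forall c exists t forall s: 3 universal, 3 existential.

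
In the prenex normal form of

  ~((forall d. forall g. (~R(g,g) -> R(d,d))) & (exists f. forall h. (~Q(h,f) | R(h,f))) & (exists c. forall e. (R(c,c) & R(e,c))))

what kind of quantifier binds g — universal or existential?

existential

Rewrite implications/biconditionals: A → B as ¬A ∨ B.
  ~((forall d. forall g. (~~R(g,g) | R(d,d))) & (exists f. forall h. (~Q(h,f) | R(h,f))) & (exists c. forall e. (R(c,c) & R(e,c))))
Drive negations inward (¬∀x A ≡ ∃x ¬A, ¬∃x A ≡ ∀x ¬A, De Morgan for ∧/∨):
  (exists d. exists g. (~R(g,g) & ~R(d,d))) | (forall f. exists h. (Q(h,f) & ~R(h,f))) | (forall c. exists e. (~R(c,c) | ~R(e,c)))
All bound variables are already distinct, so no renaming is needed.
Extract every quantifier outward, since the variables are now distinct and don't occur free across branches:
  exists d. exists g. forall f. exists h. forall c. exists e. (~R(g,g) & ~R(d,d) | Q(h,f) & ~R(h,f) | ~R(c,c) | ~R(e,c))
The quantifier forall g sits under an odd number of negations (counting the antecedent side of each →), so it flips to exists g.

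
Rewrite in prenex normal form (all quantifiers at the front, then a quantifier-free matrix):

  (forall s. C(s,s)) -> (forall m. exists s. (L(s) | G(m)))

exists s. forall m. exists q. (~C(s,s) | L(q) | G(m))

Eliminate → and ↔ using ¬ and ∨.
  ~(forall s. C(s,s)) | (forall m. exists s. (L(s) | G(m)))
Push ¬ through the quantifiers and connectives to reach negation normal form:
  (exists s. ~C(s,s)) | (forall m. exists s. (L(s) | G(m)))
Rename bound variables to avoid capture: s↦q.
  (exists s. ~C(s,s)) | (forall m. exists q. (L(q) | G(m)))
Pull the quantifiers to the front (each side's bound variable is not free in the other side):
  exists s. forall m. exists q. (~C(s,s) | L(q) | G(m))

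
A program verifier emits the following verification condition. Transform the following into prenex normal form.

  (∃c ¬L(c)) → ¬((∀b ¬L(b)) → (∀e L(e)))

∀c ∀b ∃e (L(c) ∨ ¬L(b) ∧ ¬L(e))

First replace A → B with ¬A ∨ B.
  ¬(∃c ¬L(c)) ∨ ¬(¬(∀b ¬L(b)) ∨ (∀e L(e)))
Move each ¬ inward, flipping quantifiers it crosses:
  (∀c L(c)) ∨ (∀b ¬L(b)) ∧ (∃e ¬L(e))
All bound variables are already distinct, so no renaming is needed.
Pull the quantifiers to the front (each side's bound variable is not free in the other side):
  ∀c ∀b ∃e (L(c) ∨ ¬L(b) ∧ ¬L(e))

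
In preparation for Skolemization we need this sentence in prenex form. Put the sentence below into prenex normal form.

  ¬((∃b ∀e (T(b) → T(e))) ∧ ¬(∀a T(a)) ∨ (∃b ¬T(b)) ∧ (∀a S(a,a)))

Rewrite implications/biconditionals: A → B as ¬A ∨ B.
  ¬((∃b ∀e (¬T(b) ∨ T(e))) ∧ ¬(∀a T(a)) ∨ (∃b ¬T(b)) ∧ (∀a S(a,a)))
Move each ¬ inward, flipping quantifiers it crosses:
  ((∀b ∃e (T(b) ∧ ¬T(e))) ∨ (∀a T(a))) ∧ ((∀b T(b)) ∨ (∃a ¬S(a,a)))
Give each quantifier a distinct variable: b↦u1, a↦s.
  ((∀b ∃e (T(b) ∧ ¬T(e))) ∨ (∀a T(a))) ∧ ((∀u1 T(u1)) ∨ (∃s ¬S(s,s)))
Extract every quantifier outward, since the variables are now distinct and don't occur free across branches:
  ∀b ∃e ∀a ∀u1 ∃s ((T(b) ∧ ¬T(e) ∨ T(a)) ∧ (T(u1) ∨ ¬S(s,s)))

∀b ∃e ∀a ∀u1 ∃s ((T(b) ∧ ¬T(e) ∨ T(a)) ∧ (T(u1) ∨ ¬S(s,s)))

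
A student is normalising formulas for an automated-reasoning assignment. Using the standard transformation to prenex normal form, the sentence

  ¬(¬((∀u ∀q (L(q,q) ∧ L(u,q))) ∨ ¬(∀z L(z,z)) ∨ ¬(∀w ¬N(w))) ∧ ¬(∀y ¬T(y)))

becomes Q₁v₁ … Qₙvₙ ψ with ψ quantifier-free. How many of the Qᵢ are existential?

2

Move each ¬ inward, flipping quantifiers it crosses:
  (∀u ∀q (L(q,q) ∧ L(u,q))) ∨ (∃z ¬L(z,z)) ∨ (∃w N(w)) ∨ (∀y ¬T(y))
Finally move all quantifiers to the prefix:
  ∀u ∀q ∃z ∃w ∀y (L(q,q) ∧ L(u,q) ∨ ¬L(z,z) ∨ N(w) ∨ ¬T(y))
The prefix is ∀u ∀q ∃z ∃w ∀y: 3 universal, 2 existential.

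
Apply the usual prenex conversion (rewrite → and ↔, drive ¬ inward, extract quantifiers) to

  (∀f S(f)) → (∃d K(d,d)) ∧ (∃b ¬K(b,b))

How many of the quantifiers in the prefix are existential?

3

Eliminate → and ↔ using ¬ and ∨.
  ¬(∀f S(f)) ∨ (∃d K(d,d)) ∧ (∃b ¬K(b,b))
Push ¬ through the quantifiers and connectives to reach negation normal form:
  (∃f ¬S(f)) ∨ (∃d K(d,d)) ∧ (∃b ¬K(b,b))
Extract every quantifier outward, since the variables are now distinct and don't occur free across branches:
  ∃f ∃d ∃b (¬S(f) ∨ K(d,d) ∧ ¬K(b,b))
The prefix is ∃f ∃d ∃b: 0 universal, 3 existential.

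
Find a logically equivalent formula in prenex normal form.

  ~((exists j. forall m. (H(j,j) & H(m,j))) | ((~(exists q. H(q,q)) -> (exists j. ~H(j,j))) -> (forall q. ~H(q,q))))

forall j. exists m. exists q. exists r. exists y1. ((~H(j,j) | ~H(m,j)) & (H(q,q) | ~H(r,r)) & H(y1,y1))

Eliminate → and ↔ using ¬ and ∨.
  ~((exists j. forall m. (H(j,j) & H(m,j))) | ~(~~(exists q. H(q,q)) | (exists j. ~H(j,j))) | (forall q. ~H(q,q)))
Move each ¬ inward, flipping quantifiers it crosses:
  (forall j. exists m. (~H(j,j) | ~H(m,j))) & ((exists q. H(q,q)) | (exists j. ~H(j,j))) & (exists q. H(q,q))
Standardize variables apart so no two quantifiers bind the same name: j↦r, q↦y1.
  (forall j. exists m. (~H(j,j) | ~H(m,j))) & ((exists q. H(q,q)) | (exists r. ~H(r,r))) & (exists y1. H(y1,y1))
Extract every quantifier outward, since the variables are now distinct and don't occur free across branches:
  forall j. exists m. exists q. exists r. exists y1. ((~H(j,j) | ~H(m,j)) & (H(q,q) | ~H(r,r)) & H(y1,y1))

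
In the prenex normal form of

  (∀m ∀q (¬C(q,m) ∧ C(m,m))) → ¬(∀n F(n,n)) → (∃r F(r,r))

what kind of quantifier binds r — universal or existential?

existential

Eliminate → and ↔ using ¬ and ∨.
  ¬(∀m ∀q (¬C(q,m) ∧ C(m,m))) ∨ ¬¬(∀n F(n,n)) ∨ (∃r F(r,r))
Move each ¬ inward, flipping quantifiers it crosses:
  (∃m ∃q (C(q,m) ∨ ¬C(m,m))) ∨ (∀n F(n,n)) ∨ (∃r F(r,r))
All bound variables are already distinct, so no renaming is needed.
Pull the quantifiers to the front (each side's bound variable is not free in the other side):
  ∃m ∃q ∀n ∃r (C(q,m) ∨ ¬C(m,m) ∨ F(n,n) ∨ F(r,r))
The quantifier ∃r sits under an even number of negations (counting the antecedent side of each →), so it remains existential.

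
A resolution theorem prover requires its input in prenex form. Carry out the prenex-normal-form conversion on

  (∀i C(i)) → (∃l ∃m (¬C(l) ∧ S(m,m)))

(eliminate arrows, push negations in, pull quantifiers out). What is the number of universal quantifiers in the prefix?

0

Rewrite implications/biconditionals: A → B as ¬A ∨ B.
  ¬(∀i C(i)) ∨ (∃l ∃m (¬C(l) ∧ S(m,m)))
Move each ¬ inward, flipping quantifiers it crosses:
  (∃i ¬C(i)) ∨ (∃l ∃m (¬C(l) ∧ S(m,m)))
All bound variables are already distinct, so no renaming is needed.
Finally move all quantifiers to the prefix:
  ∃i ∃l ∃m (¬C(i) ∨ ¬C(l) ∧ S(m,m))
The prefix is ∃i ∃l ∃m: 0 universal, 3 existential.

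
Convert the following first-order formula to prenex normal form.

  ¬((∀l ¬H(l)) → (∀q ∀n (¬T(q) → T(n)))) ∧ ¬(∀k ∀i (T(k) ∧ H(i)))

∀l ∃q ∃n ∃k ∃i (¬H(l) ∧ ¬T(q) ∧ ¬T(n) ∧ (¬T(k) ∨ ¬H(i)))

Eliminate → and ↔ using ¬ and ∨.
  ¬(¬(∀l ¬H(l)) ∨ (∀q ∀n (¬¬T(q) ∨ T(n)))) ∧ ¬(∀k ∀i (T(k) ∧ H(i)))
Drive negations inward (¬∀x A ≡ ∃x ¬A, ¬∃x A ≡ ∀x ¬A, De Morgan for ∧/∨):
  (∀l ¬H(l)) ∧ (∃q ∃n (¬T(q) ∧ ¬T(n))) ∧ (∃k ∃i (¬T(k) ∨ ¬H(i)))
All bound variables are already distinct, so no renaming is needed.
Finally move all quantifiers to the prefix:
  ∀l ∃q ∃n ∃k ∃i (¬H(l) ∧ ¬T(q) ∧ ¬T(n) ∧ (¬T(k) ∨ ¬H(i)))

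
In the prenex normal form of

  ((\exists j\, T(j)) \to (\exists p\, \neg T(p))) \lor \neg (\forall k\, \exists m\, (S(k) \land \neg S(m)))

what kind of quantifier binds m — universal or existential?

First replace A → B with ¬A ∨ B.
  \neg (\exists j\, T(j)) \lor (\exists p\, \neg T(p)) \lor \neg (\forall k\, \exists m\, (S(k) \land \neg S(m)))
Drive negations inward (¬∀x A ≡ ∃x ¬A, ¬∃x A ≡ ∀x ¬A, De Morgan for ∧/∨):
  (\forall j\, \neg T(j)) \lor (\exists p\, \neg T(p)) \lor (\exists k\, \forall m\, (\neg S(k) \lor S(m)))
All bound variables are already distinct, so no renaming is needed.
Finally move all quantifiers to the prefix:
  \forall j\, \exists p\, \exists k\, \forall m\, (\neg T(j) \lor \neg T(p) \lor \neg S(k) \lor S(m))
The quantifier \exists m sits under an odd number of negations (counting the antecedent side of each →), so it flips to \forall m.

universal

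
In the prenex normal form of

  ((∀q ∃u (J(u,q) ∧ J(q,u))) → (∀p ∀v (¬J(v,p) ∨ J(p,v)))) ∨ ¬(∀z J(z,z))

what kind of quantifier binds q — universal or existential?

existential

Eliminate → and ↔ using ¬ and ∨.
  ¬(∀q ∃u (J(u,q) ∧ J(q,u))) ∨ (∀p ∀v (¬J(v,p) ∨ J(p,v))) ∨ ¬(∀z J(z,z))
Move each ¬ inward, flipping quantifiers it crosses:
  (∃q ∀u (¬J(u,q) ∨ ¬J(q,u))) ∨ (∀p ∀v (¬J(v,p) ∨ J(p,v))) ∨ (∃z ¬J(z,z))
All bound variables are already distinct, so no renaming is needed.
Extract every quantifier outward, since the variables are now distinct and don't occur free across branches:
  ∃q ∀u ∀p ∀v ∃z (¬J(u,q) ∨ ¬J(q,u) ∨ ¬J(v,p) ∨ J(p,v) ∨ ¬J(z,z))
The quantifier ∀q sits under an odd number of negations (counting the antecedent side of each →), so it flips to ∃q.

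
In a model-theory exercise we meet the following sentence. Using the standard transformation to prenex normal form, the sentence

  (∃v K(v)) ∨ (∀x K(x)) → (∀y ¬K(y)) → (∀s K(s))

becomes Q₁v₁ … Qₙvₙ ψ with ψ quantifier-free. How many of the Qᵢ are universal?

2

Rewrite implications/biconditionals: A → B as ¬A ∨ B.
  ¬((∃v K(v)) ∨ (∀x K(x))) ∨ ¬(∀y ¬K(y)) ∨ (∀s K(s))
Push ¬ through the quantifiers and connectives to reach negation normal form:
  (∀v ¬K(v)) ∧ (∃x ¬K(x)) ∨ (∃y K(y)) ∨ (∀s K(s))
All bound variables are already distinct, so no renaming is needed.
Pull the quantifiers to the front (each side's bound variable is not free in the other side):
  ∀v ∃x ∃y ∀s (¬K(v) ∧ ¬K(x) ∨ K(y) ∨ K(s))
The prefix is ∀v ∃x ∃y ∀s: 2 universal, 2 existential.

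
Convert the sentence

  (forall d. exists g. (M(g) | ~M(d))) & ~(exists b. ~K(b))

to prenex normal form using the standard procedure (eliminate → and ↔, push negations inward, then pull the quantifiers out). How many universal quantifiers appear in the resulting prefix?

Drive negations inward (¬∀x A ≡ ∃x ¬A, ¬∃x A ≡ ∀x ¬A, De Morgan for ∧/∨):
  (forall d. exists g. (M(g) | ~M(d))) & (forall b. K(b))
Finally move all quantifiers to the prefix:
  forall d. exists g. forall b. ((M(g) | ~M(d)) & K(b))
The prefix is forall d exists g forall b: 2 universal, 1 existential.

2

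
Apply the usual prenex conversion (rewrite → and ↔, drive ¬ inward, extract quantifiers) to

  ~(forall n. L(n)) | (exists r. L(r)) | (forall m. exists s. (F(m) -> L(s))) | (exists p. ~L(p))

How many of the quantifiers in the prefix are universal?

1

First replace A → B with ¬A ∨ B.
  ~(forall n. L(n)) | (exists r. L(r)) | (forall m. exists s. (~F(m) | L(s))) | (exists p. ~L(p))
Drive negations inward (¬∀x A ≡ ∃x ¬A, ¬∃x A ≡ ∀x ¬A, De Morgan for ∧/∨):
  (exists n. ~L(n)) | (exists r. L(r)) | (forall m. exists s. (~F(m) | L(s))) | (exists p. ~L(p))
All bound variables are already distinct, so no renaming is needed.
Finally move all quantifiers to the prefix:
  exists n. exists r. forall m. exists s. exists p. (~L(n) | L(r) | ~F(m) | L(s) | ~L(p))
The prefix is exists n exists r forall m exists s exists p: 1 universal, 4 existential.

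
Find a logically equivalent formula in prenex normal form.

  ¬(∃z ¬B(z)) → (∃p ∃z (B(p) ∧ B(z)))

Rewrite implications/biconditionals: A → B as ¬A ∨ B.
  ¬¬(∃z ¬B(z)) ∨ (∃p ∃z (B(p) ∧ B(z)))
Move each ¬ inward, flipping quantifiers it crosses:
  (∃z ¬B(z)) ∨ (∃p ∃z (B(p) ∧ B(z)))
Give each quantifier a distinct variable: z↦b.
  (∃z ¬B(z)) ∨ (∃p ∃b (B(p) ∧ B(b)))
Pull the quantifiers to the front (each side's bound variable is not free in the other side):
  ∃z ∃p ∃b (¬B(z) ∨ B(p) ∧ B(b))

∃z ∃p ∃b (¬B(z) ∨ B(p) ∧ B(b))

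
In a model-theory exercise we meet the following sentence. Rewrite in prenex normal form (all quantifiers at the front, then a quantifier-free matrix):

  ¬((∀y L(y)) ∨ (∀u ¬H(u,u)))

∃y ∃u (¬L(y) ∧ H(u,u))

Move each ¬ inward, flipping quantifiers it crosses:
  (∃y ¬L(y)) ∧ (∃u H(u,u))
All bound variables are already distinct, so no renaming is needed.
Finally move all quantifiers to the prefix:
  ∃y ∃u (¬L(y) ∧ H(u,u))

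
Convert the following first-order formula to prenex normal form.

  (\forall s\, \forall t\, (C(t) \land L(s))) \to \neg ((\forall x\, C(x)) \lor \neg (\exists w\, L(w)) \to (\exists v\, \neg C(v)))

Rewrite implications/biconditionals: A → B as ¬A ∨ B.
  \neg (\forall s\, \forall t\, (C(t) \land L(s))) \lor \neg (\neg ((\forall x\, C(x)) \lor \neg (\exists w\, L(w))) \lor (\exists v\, \neg C(v)))
Move each ¬ inward, flipping quantifiers it crosses:
  (\exists s\, \exists t\, (\neg C(t) \lor \neg L(s))) \lor ((\forall x\, C(x)) \lor (\forall w\, \neg L(w))) \land (\forall v\, C(v))
All bound variables are already distinct, so no renaming is needed.
Extract every quantifier outward, since the variables are now distinct and don't occur free across branches:
  \exists s\, \exists t\, \forall x\, \forall w\, \forall v\, (\neg C(t) \lor \neg L(s) \lor (C(x) \lor \neg L(w)) \land C(v))

\exists s\, \exists t\, \forall x\, \forall w\, \forall v\, (\neg C(t) \lor \neg L(s) \lor (C(x) \lor \neg L(w)) \land C(v))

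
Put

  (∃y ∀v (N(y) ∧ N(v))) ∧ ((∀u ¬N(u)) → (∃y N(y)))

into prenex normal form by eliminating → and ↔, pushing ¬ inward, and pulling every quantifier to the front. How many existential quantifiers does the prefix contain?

3

First replace A → B with ¬A ∨ B.
  (∃y ∀v (N(y) ∧ N(v))) ∧ (¬(∀u ¬N(u)) ∨ (∃y N(y)))
Push ¬ through the quantifiers and connectives to reach negation normal form:
  (∃y ∀v (N(y) ∧ N(v))) ∧ ((∃u N(u)) ∨ (∃y N(y)))
Rename bound variables to avoid capture: y↦p.
  (∃y ∀v (N(y) ∧ N(v))) ∧ ((∃u N(u)) ∨ (∃p N(p)))
Finally move all quantifiers to the prefix:
  ∃y ∀v ∃u ∃p (N(y) ∧ N(v) ∧ (N(u) ∨ N(p)))
The prefix is ∃y ∀v ∃u ∃p: 1 universal, 3 existential.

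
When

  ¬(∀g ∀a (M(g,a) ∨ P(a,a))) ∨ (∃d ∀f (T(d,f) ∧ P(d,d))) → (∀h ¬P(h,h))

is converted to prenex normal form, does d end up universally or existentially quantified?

universal

First replace A → B with ¬A ∨ B.
  ¬(¬(∀g ∀a (M(g,a) ∨ P(a,a))) ∨ (∃d ∀f (T(d,f) ∧ P(d,d)))) ∨ (∀h ¬P(h,h))
Move each ¬ inward, flipping quantifiers it crosses:
  (∀g ∀a (M(g,a) ∨ P(a,a))) ∧ (∀d ∃f (¬T(d,f) ∨ ¬P(d,d))) ∨ (∀h ¬P(h,h))
All bound variables are already distinct, so no renaming is needed.
Pull the quantifiers to the front (each side's bound variable is not free in the other side):
  ∀g ∀a ∀d ∃f ∀h ((M(g,a) ∨ P(a,a)) ∧ (¬T(d,f) ∨ ¬P(d,d)) ∨ ¬P(h,h))
The quantifier ∃d sits under an odd number of negations (counting the antecedent side of each →), so it flips to ∀d.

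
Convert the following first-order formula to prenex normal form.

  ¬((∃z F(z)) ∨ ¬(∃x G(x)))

∀z ∃x (¬F(z) ∧ G(x))

Move each ¬ inward, flipping quantifiers it crosses:
  (∀z ¬F(z)) ∧ (∃x G(x))
All bound variables are already distinct, so no renaming is needed.
Pull the quantifiers to the front (each side's bound variable is not free in the other side):
  ∀z ∃x (¬F(z) ∧ G(x))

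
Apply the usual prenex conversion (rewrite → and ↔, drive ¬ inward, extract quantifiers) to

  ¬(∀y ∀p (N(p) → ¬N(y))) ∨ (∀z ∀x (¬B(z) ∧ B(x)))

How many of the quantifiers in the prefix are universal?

Eliminate → and ↔ using ¬ and ∨.
  ¬(∀y ∀p (¬N(p) ∨ ¬N(y))) ∨ (∀z ∀x (¬B(z) ∧ B(x)))
Push ¬ through the quantifiers and connectives to reach negation normal form:
  (∃y ∃p (N(p) ∧ N(y))) ∨ (∀z ∀x (¬B(z) ∧ B(x)))
All bound variables are already distinct, so no renaming is needed.
Pull the quantifiers to the front (each side's bound variable is not free in the other side):
  ∃y ∃p ∀z ∀x (N(p) ∧ N(y) ∨ ¬B(z) ∧ B(x))
The prefix is ∃y ∃p ∀z ∀x: 2 universal, 2 existential.

2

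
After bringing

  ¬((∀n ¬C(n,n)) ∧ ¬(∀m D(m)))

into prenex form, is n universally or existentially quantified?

existential

Move each ¬ inward, flipping quantifiers it crosses:
  (∃n C(n,n)) ∨ (∀m D(m))
All bound variables are already distinct, so no renaming is needed.
Finally move all quantifiers to the prefix:
  ∃n ∀m (C(n,n) ∨ D(m))
The quantifier ∀n sits under an odd number of negations, so it flips to ∃n.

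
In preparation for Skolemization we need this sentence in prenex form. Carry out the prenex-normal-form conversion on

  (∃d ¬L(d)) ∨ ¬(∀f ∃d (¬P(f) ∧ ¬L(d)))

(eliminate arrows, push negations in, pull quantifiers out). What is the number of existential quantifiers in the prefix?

Move each ¬ inward, flipping quantifiers it crosses:
  (∃d ¬L(d)) ∨ (∃f ∀d (P(f) ∨ L(d)))
Give each quantifier a distinct variable: d↦w.
  (∃d ¬L(d)) ∨ (∃f ∀w (P(f) ∨ L(w)))
Extract every quantifier outward, since the variables are now distinct and don't occur free across branches:
  ∃d ∃f ∀w (¬L(d) ∨ P(f) ∨ L(w))
The prefix is ∃d ∃f ∀w: 1 universal, 2 existential.

2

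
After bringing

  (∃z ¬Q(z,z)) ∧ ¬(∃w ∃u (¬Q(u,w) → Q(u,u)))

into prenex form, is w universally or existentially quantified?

Eliminate → and ↔ using ¬ and ∨.
  (∃z ¬Q(z,z)) ∧ ¬(∃w ∃u (¬¬Q(u,w) ∨ Q(u,u)))
Move each ¬ inward, flipping quantifiers it crosses:
  (∃z ¬Q(z,z)) ∧ (∀w ∀u (¬Q(u,w) ∧ ¬Q(u,u)))
Pull the quantifiers to the front (each side's bound variable is not free in the other side):
  ∃z ∀w ∀u (¬Q(z,z) ∧ ¬Q(u,w) ∧ ¬Q(u,u))
The quantifier ∃w sits under an odd number of negations (counting the antecedent side of each →), so it flips to ∀w.

universal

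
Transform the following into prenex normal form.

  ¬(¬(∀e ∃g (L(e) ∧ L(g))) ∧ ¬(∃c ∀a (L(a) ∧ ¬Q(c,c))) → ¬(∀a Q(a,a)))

∃e ∀g ∀c ∃a ∀p ((¬L(e) ∨ ¬L(g)) ∧ (¬L(a) ∨ Q(c,c)) ∧ Q(p,p))

Rewrite implications/biconditionals: A → B as ¬A ∨ B.
  ¬(¬(¬(∀e ∃g (L(e) ∧ L(g))) ∧ ¬(∃c ∀a (L(a) ∧ ¬Q(c,c)))) ∨ ¬(∀a Q(a,a)))
Drive negations inward (¬∀x A ≡ ∃x ¬A, ¬∃x A ≡ ∀x ¬A, De Morgan for ∧/∨):
  (∃e ∀g (¬L(e) ∨ ¬L(g))) ∧ (∀c ∃a (¬L(a) ∨ Q(c,c))) ∧ (∀a Q(a,a))
Standardize variables apart so no two quantifiers bind the same name: a↦p.
  (∃e ∀g (¬L(e) ∨ ¬L(g))) ∧ (∀c ∃a (¬L(a) ∨ Q(c,c))) ∧ (∀p Q(p,p))
Pull the quantifiers to the front (each side's bound variable is not free in the other side):
  ∃e ∀g ∀c ∃a ∀p ((¬L(e) ∨ ¬L(g)) ∧ (¬L(a) ∨ Q(c,c)) ∧ Q(p,p))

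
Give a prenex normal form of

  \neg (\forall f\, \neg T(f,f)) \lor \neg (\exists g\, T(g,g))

Move each ¬ inward, flipping quantifiers it crosses:
  (\exists f\, T(f,f)) \lor (\forall g\, \neg T(g,g))
All bound variables are already distinct, so no renaming is needed.
Finally move all quantifiers to the prefix:
  \exists f\, \forall g\, (T(f,f) \lor \neg T(g,g))

\exists f\, \forall g\, (T(f,f) \lor \neg T(g,g))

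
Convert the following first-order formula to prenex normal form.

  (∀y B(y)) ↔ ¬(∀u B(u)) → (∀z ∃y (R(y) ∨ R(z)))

∃y ∀u ∀z ∃z1 ∃y1 ∃u1 ∀t ∀q ((¬B(y) ∨ B(u) ∨ R(z1) ∨ R(z)) ∧ (¬B(y1) ∧ ¬R(t) ∧ ¬R(u1) ∨ B(q)))

First replace A → B with ¬A ∨ B; A ↔ B as (¬A ∨ B) ∧ (¬B ∨ A).
  (¬(∀y B(y)) ∨ ¬¬(∀u B(u)) ∨ (∀z ∃y (R(y) ∨ R(z)))) ∧ (¬(¬¬(∀u B(u)) ∨ (∀z ∃y (R(y) ∨ R(z)))) ∨ (∀y B(y)))
Push ¬ through the quantifiers and connectives to reach negation normal form:
  ((∃y ¬B(y)) ∨ (∀u B(u)) ∨ (∀z ∃y (R(y) ∨ R(z)))) ∧ ((∃u ¬B(u)) ∧ (∃z ∀y (¬R(y) ∧ ¬R(z))) ∨ (∀y B(y)))
Rename bound variables to avoid capture: y↦z1, u↦y1, z↦u1, y↦t, y↦q.
  ((∃y ¬B(y)) ∨ (∀u B(u)) ∨ (∀z ∃z1 (R(z1) ∨ R(z)))) ∧ ((∃y1 ¬B(y1)) ∧ (∃u1 ∀t (¬R(t) ∧ ¬R(u1))) ∨ (∀q B(q)))
Finally move all quantifiers to the prefix:
  ∃y ∀u ∀z ∃z1 ∃y1 ∃u1 ∀t ∀q ((¬B(y) ∨ B(u) ∨ R(z1) ∨ R(z)) ∧ (¬B(y1) ∧ ¬R(t) ∧ ¬R(u1) ∨ B(q)))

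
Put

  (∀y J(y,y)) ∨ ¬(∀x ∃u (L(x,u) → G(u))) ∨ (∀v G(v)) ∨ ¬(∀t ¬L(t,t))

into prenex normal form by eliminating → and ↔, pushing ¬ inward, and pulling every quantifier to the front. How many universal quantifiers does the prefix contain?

Rewrite implications/biconditionals: A → B as ¬A ∨ B.
  (∀y J(y,y)) ∨ ¬(∀x ∃u (¬L(x,u) ∨ G(u))) ∨ (∀v G(v)) ∨ ¬(∀t ¬L(t,t))
Move each ¬ inward, flipping quantifiers it crosses:
  (∀y J(y,y)) ∨ (∃x ∀u (L(x,u) ∧ ¬G(u))) ∨ (∀v G(v)) ∨ (∃t L(t,t))
All bound variables are already distinct, so no renaming is needed.
Pull the quantifiers to the front (each side's bound variable is not free in the other side):
  ∀y ∃x ∀u ∀v ∃t (J(y,y) ∨ L(x,u) ∧ ¬G(u) ∨ G(v) ∨ L(t,t))
The prefix is ∀y ∃x ∀u ∀v ∃t: 3 universal, 2 existential.

3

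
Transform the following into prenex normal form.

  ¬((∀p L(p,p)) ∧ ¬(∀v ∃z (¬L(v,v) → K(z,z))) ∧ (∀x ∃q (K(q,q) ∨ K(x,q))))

Eliminate → and ↔ using ¬ and ∨.
  ¬((∀p L(p,p)) ∧ ¬(∀v ∃z (¬¬L(v,v) ∨ K(z,z))) ∧ (∀x ∃q (K(q,q) ∨ K(x,q))))
Drive negations inward (¬∀x A ≡ ∃x ¬A, ¬∃x A ≡ ∀x ¬A, De Morgan for ∧/∨):
  (∃p ¬L(p,p)) ∨ (∀v ∃z (L(v,v) ∨ K(z,z))) ∨ (∃x ∀q (¬K(q,q) ∧ ¬K(x,q)))
Pull the quantifiers to the front (each side's bound variable is not free in the other side):
  ∃p ∀v ∃z ∃x ∀q (¬L(p,p) ∨ L(v,v) ∨ K(z,z) ∨ ¬K(q,q) ∧ ¬K(x,q))

∃p ∀v ∃z ∃x ∀q (¬L(p,p) ∨ L(v,v) ∨ K(z,z) ∨ ¬K(q,q) ∧ ¬K(x,q))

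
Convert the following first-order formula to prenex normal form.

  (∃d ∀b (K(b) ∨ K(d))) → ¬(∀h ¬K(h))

∀d ∃b ∃h (¬K(b) ∧ ¬K(d) ∨ K(h))

First replace A → B with ¬A ∨ B.
  ¬(∃d ∀b (K(b) ∨ K(d))) ∨ ¬(∀h ¬K(h))
Move each ¬ inward, flipping quantifiers it crosses:
  (∀d ∃b (¬K(b) ∧ ¬K(d))) ∨ (∃h K(h))
All bound variables are already distinct, so no renaming is needed.
Pull the quantifiers to the front (each side's bound variable is not free in the other side):
  ∀d ∃b ∃h (¬K(b) ∧ ¬K(d) ∨ K(h))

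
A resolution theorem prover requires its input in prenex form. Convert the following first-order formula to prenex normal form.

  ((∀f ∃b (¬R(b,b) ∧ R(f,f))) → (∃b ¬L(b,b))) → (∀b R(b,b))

First replace A → B with ¬A ∨ B.
  ¬(¬(∀f ∃b (¬R(b,b) ∧ R(f,f))) ∨ (∃b ¬L(b,b))) ∨ (∀b R(b,b))
Move each ¬ inward, flipping quantifiers it crosses:
  (∀f ∃b (¬R(b,b) ∧ R(f,f))) ∧ (∀b L(b,b)) ∨ (∀b R(b,b))
Give each quantifier a distinct variable: b↦q, b↦v1.
  (∀f ∃b (¬R(b,b) ∧ R(f,f))) ∧ (∀q L(q,q)) ∨ (∀v1 R(v1,v1))
Finally move all quantifiers to the prefix:
  ∀f ∃b ∀q ∀v1 (¬R(b,b) ∧ R(f,f) ∧ L(q,q) ∨ R(v1,v1))

∀f ∃b ∀q ∀v1 (¬R(b,b) ∧ R(f,f) ∧ L(q,q) ∨ R(v1,v1))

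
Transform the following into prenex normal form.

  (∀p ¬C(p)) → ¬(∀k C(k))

∃p ∃k (C(p) ∨ ¬C(k))

Rewrite implications/biconditionals: A → B as ¬A ∨ B.
  ¬(∀p ¬C(p)) ∨ ¬(∀k C(k))
Drive negations inward (¬∀x A ≡ ∃x ¬A, ¬∃x A ≡ ∀x ¬A, De Morgan for ∧/∨):
  (∃p C(p)) ∨ (∃k ¬C(k))
Finally move all quantifiers to the prefix:
  ∃p ∃k (C(p) ∨ ¬C(k))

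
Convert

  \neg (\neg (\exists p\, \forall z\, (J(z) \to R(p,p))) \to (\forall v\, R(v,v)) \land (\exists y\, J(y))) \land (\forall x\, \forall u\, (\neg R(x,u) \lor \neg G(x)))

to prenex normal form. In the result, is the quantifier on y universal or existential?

Eliminate → and ↔ using ¬ and ∨.
  \neg (\neg \neg (\exists p\, \forall z\, (\neg J(z) \lor R(p,p))) \lor (\forall v\, R(v,v)) \land (\exists y\, J(y))) \land (\forall x\, \forall u\, (\neg R(x,u) \lor \neg G(x)))
Push ¬ through the quantifiers and connectives to reach negation normal form:
  (\forall p\, \exists z\, (J(z) \land \neg R(p,p))) \land ((\exists v\, \neg R(v,v)) \lor (\forall y\, \neg J(y))) \land (\forall x\, \forall u\, (\neg R(x,u) \lor \neg G(x)))
All bound variables are already distinct, so no renaming is needed.
Extract every quantifier outward, since the variables are now distinct and don't occur free across branches:
  \forall p\, \exists z\, \exists v\, \forall y\, \forall x\, \forall u\, (J(z) \land \neg R(p,p) \land (\neg R(v,v) \lor \neg J(y)) \land (\neg R(x,u) \lor \neg G(x)))
The quantifier \exists y sits under an odd number of negations (counting the antecedent side of each →), so it flips to \forall y.

universal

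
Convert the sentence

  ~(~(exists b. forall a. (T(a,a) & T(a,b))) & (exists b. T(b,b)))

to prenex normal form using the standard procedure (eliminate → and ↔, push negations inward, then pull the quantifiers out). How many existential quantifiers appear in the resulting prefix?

Drive negations inward (¬∀x A ≡ ∃x ¬A, ¬∃x A ≡ ∀x ¬A, De Morgan for ∧/∨):
  (exists b. forall a. (T(a,a) & T(a,b))) | (forall b. ~T(b,b))
Give each quantifier a distinct variable: b↦v1.
  (exists b. forall a. (T(a,a) & T(a,b))) | (forall v1. ~T(v1,v1))
Finally move all quantifiers to the prefix:
  exists b. forall a. forall v1. (T(a,a) & T(a,b) | ~T(v1,v1))
The prefix is exists b forall a forall v1: 2 universal, 1 existential.

1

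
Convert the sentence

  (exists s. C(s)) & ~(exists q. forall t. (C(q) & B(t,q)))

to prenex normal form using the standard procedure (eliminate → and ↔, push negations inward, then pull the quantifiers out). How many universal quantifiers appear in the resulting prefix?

1

Move each ¬ inward, flipping quantifiers it crosses:
  (exists s. C(s)) & (forall q. exists t. (~C(q) | ~B(t,q)))
Finally move all quantifiers to the prefix:
  exists s. forall q. exists t. (C(s) & (~C(q) | ~B(t,q)))
The prefix is exists s forall q exists t: 1 universal, 2 existential.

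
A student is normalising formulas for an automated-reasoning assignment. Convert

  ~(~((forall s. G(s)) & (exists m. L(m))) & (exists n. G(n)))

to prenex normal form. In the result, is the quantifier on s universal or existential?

Push ¬ through the quantifiers and connectives to reach negation normal form:
  (forall s. G(s)) & (exists m. L(m)) | (forall n. ~G(n))
Pull the quantifiers to the front (each side's bound variable is not free in the other side):
  forall s. exists m. forall n. (G(s) & L(m) | ~G(n))
The quantifier forall s sits under an even number of negations, so it remains universal.

universal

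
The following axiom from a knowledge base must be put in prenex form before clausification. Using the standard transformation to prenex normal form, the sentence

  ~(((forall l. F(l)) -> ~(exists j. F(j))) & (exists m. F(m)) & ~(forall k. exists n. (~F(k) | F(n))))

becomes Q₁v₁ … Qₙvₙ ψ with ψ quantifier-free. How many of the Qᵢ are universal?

Eliminate → and ↔ using ¬ and ∨.
  ~((~(forall l. F(l)) | ~(exists j. F(j))) & (exists m. F(m)) & ~(forall k. exists n. (~F(k) | F(n))))
Move each ¬ inward, flipping quantifiers it crosses:
  (forall l. F(l)) & (exists j. F(j)) | (forall m. ~F(m)) | (forall k. exists n. (~F(k) | F(n)))
All bound variables are already distinct, so no renaming is needed.
Extract every quantifier outward, since the variables are now distinct and don't occur free across branches:
  forall l. exists j. forall m. forall k. exists n. (F(l) & F(j) | ~F(m) | ~F(k) | F(n))
The prefix is forall l exists j forall m forall k exists n: 3 universal, 2 existential.

3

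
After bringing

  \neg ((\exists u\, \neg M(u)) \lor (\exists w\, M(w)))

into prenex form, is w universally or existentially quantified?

Push ¬ through the quantifiers and connectives to reach negation normal form:
  (\forall u\, M(u)) \land (\forall w\, \neg M(w))
All bound variables are already distinct, so no renaming is needed.
Extract every quantifier outward, since the variables are now distinct and don't occur free across branches:
  \forall u\, \forall w\, (M(u) \land \neg M(w))
The quantifier \exists w sits under an odd number of negations, so it flips to \forall w.

universal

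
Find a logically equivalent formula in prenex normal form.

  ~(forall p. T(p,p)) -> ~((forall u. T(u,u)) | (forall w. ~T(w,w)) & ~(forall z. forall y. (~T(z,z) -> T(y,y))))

forall p. exists u. exists w. forall z. forall y. (T(p,p) | ~T(u,u) & (T(w,w) | T(z,z) | T(y,y)))

Eliminate → and ↔ using ¬ and ∨.
  ~~(forall p. T(p,p)) | ~((forall u. T(u,u)) | (forall w. ~T(w,w)) & ~(forall z. forall y. (~~T(z,z) | T(y,y))))
Push ¬ through the quantifiers and connectives to reach negation normal form:
  (forall p. T(p,p)) | (exists u. ~T(u,u)) & ((exists w. T(w,w)) | (forall z. forall y. (T(z,z) | T(y,y))))
All bound variables are already distinct, so no renaming is needed.
Pull the quantifiers to the front (each side's bound variable is not free in the other side):
  forall p. exists u. exists w. forall z. forall y. (T(p,p) | ~T(u,u) & (T(w,w) | T(z,z) | T(y,y)))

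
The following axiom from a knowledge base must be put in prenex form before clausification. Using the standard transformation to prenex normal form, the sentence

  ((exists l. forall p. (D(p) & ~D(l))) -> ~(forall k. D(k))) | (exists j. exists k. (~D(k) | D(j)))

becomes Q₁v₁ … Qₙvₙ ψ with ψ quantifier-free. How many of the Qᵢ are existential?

First replace A → B with ¬A ∨ B.
  ~(exists l. forall p. (D(p) & ~D(l))) | ~(forall k. D(k)) | (exists j. exists k. (~D(k) | D(j)))
Push ¬ through the quantifiers and connectives to reach negation normal form:
  (forall l. exists p. (~D(p) | D(l))) | (exists k. ~D(k)) | (exists j. exists k. (~D(k) | D(j)))
Standardize variables apart so no two quantifiers bind the same name: k↦c.
  (forall l. exists p. (~D(p) | D(l))) | (exists k. ~D(k)) | (exists j. exists c. (~D(c) | D(j)))
Finally move all quantifiers to the prefix:
  forall l. exists p. exists k. exists j. exists c. (~D(p) | D(l) | ~D(k) | ~D(c) | D(j))
The prefix is forall l exists p exists k exists j exists c: 1 universal, 4 existential.

4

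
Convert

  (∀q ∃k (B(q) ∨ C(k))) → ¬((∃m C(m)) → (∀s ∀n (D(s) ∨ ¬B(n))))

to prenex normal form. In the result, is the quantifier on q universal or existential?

Rewrite implications/biconditionals: A → B as ¬A ∨ B.
  ¬(∀q ∃k (B(q) ∨ C(k))) ∨ ¬(¬(∃m C(m)) ∨ (∀s ∀n (D(s) ∨ ¬B(n))))
Push ¬ through the quantifiers and connectives to reach negation normal form:
  (∃q ∀k (¬B(q) ∧ ¬C(k))) ∨ (∃m C(m)) ∧ (∃s ∃n (¬D(s) ∧ B(n)))
Extract every quantifier outward, since the variables are now distinct and don't occur free across branches:
  ∃q ∀k ∃m ∃s ∃n (¬B(q) ∧ ¬C(k) ∨ C(m) ∧ ¬D(s) ∧ B(n))
The quantifier ∀q sits under an odd number of negations (counting the antecedent side of each →), so it flips to ∃q.

existential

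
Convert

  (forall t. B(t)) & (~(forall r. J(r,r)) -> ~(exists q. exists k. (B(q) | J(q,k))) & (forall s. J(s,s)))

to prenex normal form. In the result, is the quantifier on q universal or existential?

First replace A → B with ¬A ∨ B.
  (forall t. B(t)) & (~~(forall r. J(r,r)) | ~(exists q. exists k. (B(q) | J(q,k))) & (forall s. J(s,s)))
Drive negations inward (¬∀x A ≡ ∃x ¬A, ¬∃x A ≡ ∀x ¬A, De Morgan for ∧/∨):
  (forall t. B(t)) & ((forall r. J(r,r)) | (forall q. forall k. (~B(q) & ~J(q,k))) & (forall s. J(s,s)))
Pull the quantifiers to the front (each side's bound variable is not free in the other side):
  forall t. forall r. forall q. forall k. forall s. (B(t) & (J(r,r) | ~B(q) & ~J(q,k) & J(s,s)))
The quantifier exists q sits under an odd number of negations (counting the antecedent side of each →), so it flips to forall q.

universal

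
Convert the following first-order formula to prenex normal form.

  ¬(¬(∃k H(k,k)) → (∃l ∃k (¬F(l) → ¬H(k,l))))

∀k ∀l ∀q (¬H(k,k) ∧ ¬F(l) ∧ H(q,l))

First replace A → B with ¬A ∨ B.
  ¬(¬¬(∃k H(k,k)) ∨ (∃l ∃k (¬¬F(l) ∨ ¬H(k,l))))
Push ¬ through the quantifiers and connectives to reach negation normal form:
  (∀k ¬H(k,k)) ∧ (∀l ∀k (¬F(l) ∧ H(k,l)))
Rename bound variables to avoid capture: k↦q.
  (∀k ¬H(k,k)) ∧ (∀l ∀q (¬F(l) ∧ H(q,l)))
Pull the quantifiers to the front (each side's bound variable is not free in the other side):
  ∀k ∀l ∀q (¬H(k,k) ∧ ¬F(l) ∧ H(q,l))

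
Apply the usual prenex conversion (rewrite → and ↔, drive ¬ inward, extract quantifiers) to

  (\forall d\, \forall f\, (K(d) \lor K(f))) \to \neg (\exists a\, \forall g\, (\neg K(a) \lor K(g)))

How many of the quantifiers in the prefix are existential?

Eliminate → and ↔ using ¬ and ∨.
  \neg (\forall d\, \forall f\, (K(d) \lor K(f))) \lor \neg (\exists a\, \forall g\, (\neg K(a) \lor K(g)))
Push ¬ through the quantifiers and connectives to reach negation normal form:
  (\exists d\, \exists f\, (\neg K(d) \land \neg K(f))) \lor (\forall a\, \exists g\, (K(a) \land \neg K(g)))
All bound variables are already distinct, so no renaming is needed.
Finally move all quantifiers to the prefix:
  \exists d\, \exists f\, \forall a\, \exists g\, (\neg K(d) \land \neg K(f) \lor K(a) \land \neg K(g))
The prefix is \exists d \exists f \forall a \exists g: 1 universal, 3 existential.

3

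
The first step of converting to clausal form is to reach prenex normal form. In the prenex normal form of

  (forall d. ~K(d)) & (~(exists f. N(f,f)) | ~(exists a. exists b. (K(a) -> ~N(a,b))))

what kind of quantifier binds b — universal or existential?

universal

Eliminate → and ↔ using ¬ and ∨.
  (forall d. ~K(d)) & (~(exists f. N(f,f)) | ~(exists a. exists b. (~K(a) | ~N(a,b))))
Push ¬ through the quantifiers and connectives to reach negation normal form:
  (forall d. ~K(d)) & ((forall f. ~N(f,f)) | (forall a. forall b. (K(a) & N(a,b))))
All bound variables are already distinct, so no renaming is needed.
Extract every quantifier outward, since the variables are now distinct and don't occur free across branches:
  forall d. forall f. forall a. forall b. (~K(d) & (~N(f,f) | K(a) & N(a,b)))
The quantifier exists b sits under an odd number of negations (counting the antecedent side of each →), so it flips to forall b.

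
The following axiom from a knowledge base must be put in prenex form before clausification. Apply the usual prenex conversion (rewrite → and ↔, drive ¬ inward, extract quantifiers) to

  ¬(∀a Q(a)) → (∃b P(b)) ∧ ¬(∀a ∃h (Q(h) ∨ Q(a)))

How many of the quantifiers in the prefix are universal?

2

First replace A → B with ¬A ∨ B.
  ¬¬(∀a Q(a)) ∨ (∃b P(b)) ∧ ¬(∀a ∃h (Q(h) ∨ Q(a)))
Drive negations inward (¬∀x A ≡ ∃x ¬A, ¬∃x A ≡ ∀x ¬A, De Morgan for ∧/∨):
  (∀a Q(a)) ∨ (∃b P(b)) ∧ (∃a ∀h (¬Q(h) ∧ ¬Q(a)))
Standardize variables apart so no two quantifiers bind the same name: a↦x.
  (∀a Q(a)) ∨ (∃b P(b)) ∧ (∃x ∀h (¬Q(h) ∧ ¬Q(x)))
Finally move all quantifiers to the prefix:
  ∀a ∃b ∃x ∀h (Q(a) ∨ P(b) ∧ ¬Q(h) ∧ ¬Q(x))
The prefix is ∀a ∃b ∃x ∀h: 2 universal, 2 existential.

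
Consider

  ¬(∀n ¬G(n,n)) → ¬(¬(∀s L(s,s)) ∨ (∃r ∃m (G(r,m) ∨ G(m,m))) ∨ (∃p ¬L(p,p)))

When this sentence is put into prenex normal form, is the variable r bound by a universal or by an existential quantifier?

universal

First replace A → B with ¬A ∨ B.
  ¬¬(∀n ¬G(n,n)) ∨ ¬(¬(∀s L(s,s)) ∨ (∃r ∃m (G(r,m) ∨ G(m,m))) ∨ (∃p ¬L(p,p)))
Move each ¬ inward, flipping quantifiers it crosses:
  (∀n ¬G(n,n)) ∨ (∀s L(s,s)) ∧ (∀r ∀m (¬G(r,m) ∧ ¬G(m,m))) ∧ (∀p L(p,p))
All bound variables are already distinct, so no renaming is needed.
Extract every quantifier outward, since the variables are now distinct and don't occur free across branches:
  ∀n ∀s ∀r ∀m ∀p (¬G(n,n) ∨ L(s,s) ∧ ¬G(r,m) ∧ ¬G(m,m) ∧ L(p,p))
The quantifier ∃r sits under an odd number of negations (counting the antecedent side of each →), so it flips to ∀r.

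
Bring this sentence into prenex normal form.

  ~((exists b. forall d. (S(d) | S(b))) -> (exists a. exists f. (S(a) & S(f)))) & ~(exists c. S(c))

First replace A → B with ¬A ∨ B.
  ~(~(exists b. forall d. (S(d) | S(b))) | (exists a. exists f. (S(a) & S(f)))) & ~(exists c. S(c))
Move each ¬ inward, flipping quantifiers it crosses:
  (exists b. forall d. (S(d) | S(b))) & (forall a. forall f. (~S(a) | ~S(f))) & (forall c. ~S(c))
All bound variables are already distinct, so no renaming is needed.
Extract every quantifier outward, since the variables are now distinct and don't occur free across branches:
  exists b. forall d. forall a. forall f. forall c. ((S(d) | S(b)) & (~S(a) | ~S(f)) & ~S(c))

exists b. forall d. forall a. forall f. forall c. ((S(d) | S(b)) & (~S(a) | ~S(f)) & ~S(c))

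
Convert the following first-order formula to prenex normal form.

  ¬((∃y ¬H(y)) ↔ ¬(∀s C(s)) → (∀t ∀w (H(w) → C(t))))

First replace A → B with ¬A ∨ B; A ↔ B as (¬A ∨ B) ∧ (¬B ∨ A).
  ¬((¬(∃y ¬H(y)) ∨ ¬¬(∀s C(s)) ∨ (∀t ∀w (¬H(w) ∨ C(t)))) ∧ (¬(¬¬(∀s C(s)) ∨ (∀t ∀w (¬H(w) ∨ C(t)))) ∨ (∃y ¬H(y))))
Push ¬ through the quantifiers and connectives to reach negation normal form:
  (∃y ¬H(y)) ∧ (∃s ¬C(s)) ∧ (∃t ∃w (H(w) ∧ ¬C(t))) ∨ ((∀s C(s)) ∨ (∀t ∀w (¬H(w) ∨ C(t)))) ∧ (∀y H(y))
Rename bound variables to avoid capture: s↦z1, t↦p, w↦x, y↦q.
  (∃y ¬H(y)) ∧ (∃s ¬C(s)) ∧ (∃t ∃w (H(w) ∧ ¬C(t))) ∨ ((∀z1 C(z1)) ∨ (∀p ∀x (¬H(x) ∨ C(p)))) ∧ (∀q H(q))
Extract every quantifier outward, since the variables are now distinct and don't occur free across branches:
  ∃y ∃s ∃t ∃w ∀z1 ∀p ∀x ∀q (¬H(y) ∧ ¬C(s) ∧ H(w) ∧ ¬C(t) ∨ (C(z1) ∨ ¬H(x) ∨ C(p)) ∧ H(q))

∃y ∃s ∃t ∃w ∀z1 ∀p ∀x ∀q (¬H(y) ∧ ¬C(s) ∧ H(w) ∧ ¬C(t) ∨ (C(z1) ∨ ¬H(x) ∨ C(p)) ∧ H(q))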